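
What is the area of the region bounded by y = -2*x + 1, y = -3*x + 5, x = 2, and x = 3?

3/2

On [2, 3], (-2*x + 1) - (-3*x + 5) = x - 4 is ≤ 0 throughout, so the area is a single integral of |x - 4|.
∫[2,3] (x - 4) dx = -3/2; the area of that piece is 3/2.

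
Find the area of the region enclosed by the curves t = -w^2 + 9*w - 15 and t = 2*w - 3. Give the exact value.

1/6

Both boundary curves give t as a function of w, so integrate with respect to w. Setting them equal: -w^2 + 7*w - 12 = 0, i.e. -(w - 4)*(w - 3) = 0, so they meet at w = 3, 4.
For w in [3, 4], t = -w^2 + 9*w - 15 is on the right; area = ∫[3,4] (-w^2 + 7*w - 12) dw = 1/6.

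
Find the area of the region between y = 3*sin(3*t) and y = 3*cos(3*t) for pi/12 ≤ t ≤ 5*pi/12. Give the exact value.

On [pi/12, 5*pi/12], (3*sin(3*t)) - (3*cos(3*t)) = 3*sin(3*t) - 3*cos(3*t) is ≥ 0 throughout, so the area is a single integral of |3*sin(3*t) - 3*cos(3*t)|.
∫[pi/12,5*pi/12] (3*sin(3*t) - 3*cos(3*t)) dt = 2*sqrt(2).

2*sqrt(2)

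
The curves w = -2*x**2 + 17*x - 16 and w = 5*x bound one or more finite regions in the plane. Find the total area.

8/3

Set the curves equal: -2*x**2 + 17*x - 16 = 5*x, so -2*x**2 + 12*x - 16 = 0, which factors as -2*(x - 4)*(x - 2) = 0. The curves meet at x = 2, 4.
On [2, 4], w = -2*x**2 + 17*x - 16 is on top; that piece has area ∫[2,4] (-2*x**2 + 12*x - 16) dx = 8/3.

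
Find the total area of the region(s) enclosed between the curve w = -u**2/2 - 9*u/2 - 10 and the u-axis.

1/12

The curve meets the u-axis where -u**2/2 - 9*u/2 - 10 = 0, i.e. -(u + 4)*(u + 5)/2 = 0, at u = -5, -4.
On [-5, -4] the curve lies above the axis; ∫[-5,-4] (-u**2/2 - 9*u/2 - 10) du = 1/12, giving area 1/12.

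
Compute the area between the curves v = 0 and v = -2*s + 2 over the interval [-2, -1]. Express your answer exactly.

On [-2, -1], (0) - (-2*s + 2) = 2*s - 2 is ≤ 0 throughout, so the area is a single integral of |2*s - 2|.
∫[-2,-1] (2*s - 2) ds = -5; the area of that piece is 5.

5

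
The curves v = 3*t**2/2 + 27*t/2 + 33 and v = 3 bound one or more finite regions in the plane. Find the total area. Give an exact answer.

1/4

Set the curves equal: 3*t**2/2 + 27*t/2 + 33 = 3, so 3*t**2/2 + 27*t/2 + 30 = 0, which factors as 3*(t + 4)*(t + 5)/2 = 0. The curves meet at t = -5, -4.
On [-5, -4], v = 3 is on top; that piece has area ∫[-5,-4] (-(3*t**2/2 + 27*t/2 + 30)) dt = 1/4.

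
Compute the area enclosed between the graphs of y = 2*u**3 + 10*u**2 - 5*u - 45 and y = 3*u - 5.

937/6

Set the curves equal: 2*u**3 + 10*u**2 - 5*u - 45 = 3*u - 5, so 2*u**3 + 10*u**2 - 8*u - 40 = 0, which factors as 2*(u - 2)*(u + 2)*(u + 5) = 0. The curves meet at u = -5, -2, 2.
On [-5, -2], y = 2*u**3 + 10*u**2 - 5*u - 45 is on top; that piece has area ∫[-5,-2] (2*u**3 + 10*u**2 - 8*u - 40) du = 99/2.
On [-2, 2], y = 3*u - 5 is on top; that piece has area ∫[-2,2] (-(2*u**3 + 10*u**2 - 8*u - 40)) du = 320/3.
Total enclosed area = 99/2 + 320/3 = 937/6.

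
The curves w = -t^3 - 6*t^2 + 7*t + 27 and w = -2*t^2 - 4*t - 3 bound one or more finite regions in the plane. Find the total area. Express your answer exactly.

863/6

Set the curves equal: -t^3 - 6*t^2 + 7*t + 27 = -2*t^2 - 4*t - 3, so -t^3 - 4*t^2 + 11*t + 30 = 0, which factors as -(t - 3)*(t + 2)*(t + 5) = 0. The curves meet at t = -5, -2, 3.
On [-5, -2], w = -2*t^2 - 4*t - 3 is on top; that piece has area ∫[-5,-2] (-(-t^3 - 4*t^2 + 11*t + 30)) dt = 117/4.
On [-2, 3], w = -t^3 - 6*t^2 + 7*t + 27 is on top; that piece has area ∫[-2,3] (-t^3 - 4*t^2 + 11*t + 30) dt = 1375/12.
Total enclosed area = 117/4 + 1375/12 = 863/6.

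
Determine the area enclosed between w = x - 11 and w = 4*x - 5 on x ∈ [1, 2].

21/2

On [1, 2], (x - 11) - (4*x - 5) = -3*x - 6 is ≤ 0 throughout, so the area is a single integral of |-3*x - 6|.
∫[1,2] (-3*x - 6) dx = -21/2; the area of that piece is 21/2.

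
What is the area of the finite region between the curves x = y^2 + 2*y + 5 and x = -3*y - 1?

Both boundary curves give x as a function of y, so integrate with respect to y. Setting them equal: y^2 + 5*y + 6 = 0, i.e. (y + 2)*(y + 3) = 0, so they meet at y = -3, -2.
For y in [-3, -2], x = y^2 + 2*y + 5 is on the left; area = ∫[-3,-2] (-(y^2 + 5*y + 6)) dy = 1/6.

1/6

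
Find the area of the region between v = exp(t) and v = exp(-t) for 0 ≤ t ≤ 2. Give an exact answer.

-2 + exp(-2) + exp(2)

On [0, 2], (exp(t)) - (exp(-t)) = exp(t) - exp(-t) is ≥ 0 throughout, so the area is a single integral of |exp(t) - exp(-t)|.
∫[0,2] (exp(t) - exp(-t)) dt = -2 + exp(-2) + exp(2).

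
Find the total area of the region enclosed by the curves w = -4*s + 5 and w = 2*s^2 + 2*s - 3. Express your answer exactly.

125/3

Set the curves equal: -4*s + 5 = 2*s^2 + 2*s - 3, so -2*s^2 - 6*s + 8 = 0, which factors as -2*(s - 1)*(s + 4) = 0. The curves meet at s = -4, 1.
On [-4, 1], w = -4*s + 5 is on top; that piece has area ∫[-4,1] (-2*s^2 - 6*s + 8) ds = 125/3.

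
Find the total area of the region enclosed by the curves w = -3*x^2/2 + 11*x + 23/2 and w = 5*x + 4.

54

Set the curves equal: -3*x^2/2 + 11*x + 23/2 = 5*x + 4, so -3*x^2/2 + 6*x + 15/2 = 0, which factors as -3*(x - 5)*(x + 1)/2 = 0. The curves meet at x = -1, 5.
On [-1, 5], w = -3*x^2/2 + 11*x + 23/2 is on top; that piece has area ∫[-1,5] (-3*x^2/2 + 6*x + 15/2) dx = 54.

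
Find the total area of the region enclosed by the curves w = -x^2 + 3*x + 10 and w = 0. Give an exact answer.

Set the curves equal: -x^2 + 3*x + 10 = 0, so -x^2 + 3*x + 10 = 0, which factors as -(x - 5)*(x + 2) = 0. The curves meet at x = -2, 5.
On [-2, 5], w = -x^2 + 3*x + 10 is on top; that piece has area ∫[-2,5] (-x^2 + 3*x + 10) dx = 343/6.

343/6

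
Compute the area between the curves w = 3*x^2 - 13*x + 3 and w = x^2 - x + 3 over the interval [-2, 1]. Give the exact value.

104/3

The difference (3*x^2 - 13*x + 3) - (x^2 - x + 3) = 2*x^2 - 12*x changes sign at x = 0 inside [-2, 1], so split the integral there.
∫[-2,0] (2*x^2 - 12*x) dx = 88/3.
∫[0,1] (2*x^2 - 12*x) dx = -16/3; the area of that piece is 16/3.
Total area = 88/3 + 16/3 = 104/3.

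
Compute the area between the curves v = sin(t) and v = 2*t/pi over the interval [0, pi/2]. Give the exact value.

On [0, pi/2], (sin(t)) - (2*t/pi) = -2*t/pi + sin(t) is ≥ 0 throughout, so the area is a single integral of |-2*t/pi + sin(t)|.
∫[0,pi/2] (-2*t/pi + sin(t)) dt = 1 - pi/4.

1 - pi/4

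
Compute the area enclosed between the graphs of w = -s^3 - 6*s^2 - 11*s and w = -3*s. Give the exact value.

Set the curves equal: -s^3 - 6*s^2 - 11*s = -3*s, so -s^3 - 6*s^2 - 8*s = 0, which factors as -s*(s + 2)*(s + 4) = 0. The curves meet at s = -4, -2, 0.
On [-4, -2], w = -3*s is on top; that piece has area ∫[-4,-2] (-(-s^3 - 6*s^2 - 8*s)) ds = 4.
On [-2, 0], w = -s^3 - 6*s^2 - 11*s is on top; that piece has area ∫[-2,0] (-s^3 - 6*s^2 - 8*s) ds = 4.
Total enclosed area = 4 + 4 = 8.

8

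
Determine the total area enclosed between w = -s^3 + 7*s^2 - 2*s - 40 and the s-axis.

The curve meets the s-axis where -s^3 + 7*s^2 - 2*s - 40 = 0, i.e. -(s - 5)*(s - 4)*(s + 2) = 0, at s = -2, 4, 5.
On [-2, 4] the curve lies below the axis; ∫[-2,4] (-s^3 + 7*s^2 - 2*s - 40) ds = -144, giving area 144.
On [4, 5] the curve lies above the axis; ∫[4,5] (-s^3 + 7*s^2 - 2*s - 40) ds = 13/12, giving area 13/12.
Total area = 144 + 13/12 = 1741/12.

1741/12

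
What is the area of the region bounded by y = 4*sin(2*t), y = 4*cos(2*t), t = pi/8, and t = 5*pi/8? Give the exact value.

4*sqrt(2)

On [pi/8, 5*pi/8], (4*sin(2*t)) - (4*cos(2*t)) = 4*sin(2*t) - 4*cos(2*t) is ≥ 0 throughout, so the area is a single integral of |4*sin(2*t) - 4*cos(2*t)|.
∫[pi/8,5*pi/8] (4*sin(2*t) - 4*cos(2*t)) dt = 4*sqrt(2).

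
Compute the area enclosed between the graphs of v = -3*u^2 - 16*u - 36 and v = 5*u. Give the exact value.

Set the curves equal: -3*u^2 - 16*u - 36 = 5*u, so -3*u^2 - 21*u - 36 = 0, which factors as -3*(u + 3)*(u + 4) = 0. The curves meet at u = -4, -3.
On [-4, -3], v = -3*u^2 - 16*u - 36 is on top; that piece has area ∫[-4,-3] (-3*u^2 - 21*u - 36) du = 1/2.

1/2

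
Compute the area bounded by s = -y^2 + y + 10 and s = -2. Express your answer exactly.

Both boundary curves give s as a function of y, so integrate with respect to y. Setting them equal: -y^2 + y + 12 = 0, i.e. -(y - 4)*(y + 3) = 0, so they meet at y = -3, 4.
For y in [-3, 4], s = -y^2 + y + 10 is on the right; area = ∫[-3,4] (-y^2 + y + 12) dy = 343/6.

343/6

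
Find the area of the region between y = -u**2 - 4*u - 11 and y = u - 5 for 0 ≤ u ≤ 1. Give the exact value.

On [0, 1], (-u**2 - 4*u - 11) - (u - 5) = -u**2 - 5*u - 6 is ≤ 0 throughout, so the area is a single integral of |-u**2 - 5*u - 6|.
∫[0,1] (-u**2 - 5*u - 6) du = -53/6; the area of that piece is 53/6.

53/6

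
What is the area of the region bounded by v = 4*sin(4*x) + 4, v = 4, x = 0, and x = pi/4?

On [0, pi/4], (4*sin(4*x) + 4) - (4) = 4*sin(4*x) is ≥ 0 throughout, so the area is a single integral of |4*sin(4*x)|.
∫[0,pi/4] (4*sin(4*x)) dx = 2.

2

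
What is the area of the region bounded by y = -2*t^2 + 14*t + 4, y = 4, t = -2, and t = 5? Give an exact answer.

125

The difference (-2*t^2 + 14*t + 4) - (4) = -2*t^2 + 14*t changes sign at t = 0 inside [-2, 5], so split the integral there.
∫[-2,0] (-2*t^2 + 14*t) dt = -100/3; the area of that piece is 100/3.
∫[0,5] (-2*t^2 + 14*t) dt = 275/3.
Total area = 100/3 + 275/3 = 125.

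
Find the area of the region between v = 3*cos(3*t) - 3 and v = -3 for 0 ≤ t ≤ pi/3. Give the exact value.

The difference (3*cos(3*t) - 3) - (-3) = 3*cos(3*t) changes sign at t = pi/6 inside [0, pi/3], so split the integral there.
∫[0,pi/6] (3*cos(3*t)) dt = 1.
∫[pi/6,pi/3] (3*cos(3*t)) dt = -1; the area of that piece is 1.
Total area = 1 + 1 = 2.

2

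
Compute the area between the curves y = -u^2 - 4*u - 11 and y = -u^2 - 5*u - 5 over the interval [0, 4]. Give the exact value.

16

On [0, 4], (-u^2 - 4*u - 11) - (-u^2 - 5*u - 5) = u - 6 is ≤ 0 throughout, so the area is a single integral of |u - 6|.
∫[0,4] (u - 6) du = -16; the area of that piece is 16.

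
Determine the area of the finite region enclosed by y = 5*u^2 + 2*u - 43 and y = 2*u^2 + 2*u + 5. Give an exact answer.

256

Set the curves equal: 5*u^2 + 2*u - 43 = 2*u^2 + 2*u + 5, so 3*u^2 - 48 = 0, which factors as 3*(u - 4)*(u + 4) = 0. The curves meet at u = -4, 4.
On [-4, 4], y = 2*u^2 + 2*u + 5 is on top; that piece has area ∫[-4,4] (-(3*u^2 - 48)) du = 256.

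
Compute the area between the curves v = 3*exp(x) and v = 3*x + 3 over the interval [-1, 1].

-6 - 3*exp(-1) + 3*exp(1)

On [-1, 1], (3*exp(x)) - (3*x + 3) = -3*x + 3*exp(x) - 3 is ≥ 0 throughout, so the area is a single integral of |-3*x + 3*exp(x) - 3|.
∫[-1,1] (-3*x + 3*exp(x) - 3) dx = -6 - 3*exp(-1) + 3*exp(1).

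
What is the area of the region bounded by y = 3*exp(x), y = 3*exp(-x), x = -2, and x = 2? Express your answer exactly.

-12 + 6*exp(-2) + 6*exp(2)

The difference (3*exp(x)) - (3*exp(-x)) = 3*exp(x) - 3*exp(-x) changes sign at x = 0 inside [-2, 2], so split the integral there.
∫[-2,0] (3*exp(x) - 3*exp(-x)) dx = -3*exp(2) - 3*exp(-2) + 6; the area of that piece is -6 + 3*exp(-2) + 3*exp(2).
∫[0,2] (3*exp(x) - 3*exp(-x)) dx = -6 + 3*exp(-2) + 3*exp(2).
Total area = (-6 + 3*exp(-2) + 3*exp(2)) + (-6 + 3*exp(-2) + 3*exp(2)) = -12 + 6*exp(-2) + 6*exp(2).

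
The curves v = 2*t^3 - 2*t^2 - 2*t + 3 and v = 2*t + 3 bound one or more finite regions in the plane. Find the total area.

Set the curves equal: 2*t^3 - 2*t^2 - 2*t + 3 = 2*t + 3, so 2*t^3 - 2*t^2 - 4*t = 0, which factors as 2*t*(t - 2)*(t + 1) = 0. The curves meet at t = -1, 0, 2.
On [-1, 0], v = 2*t^3 - 2*t^2 - 2*t + 3 is on top; that piece has area ∫[-1,0] (2*t^3 - 2*t^2 - 4*t) dt = 5/6.
On [0, 2], v = 2*t + 3 is on top; that piece has area ∫[0,2] (-(2*t^3 - 2*t^2 - 4*t)) dt = 16/3.
Total enclosed area = 5/6 + 16/3 = 37/6.

37/6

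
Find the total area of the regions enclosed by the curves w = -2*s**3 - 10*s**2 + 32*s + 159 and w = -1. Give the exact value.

Set the curves equal: -2*s**3 - 10*s**2 + 32*s + 159 = -1, so -2*s**3 - 10*s**2 + 32*s + 160 = 0, which factors as -2*(s - 4)*(s + 4)*(s + 5) = 0. The curves meet at s = -5, -4, 4.
On [-5, -4], w = -1 is on top; that piece has area ∫[-5,-4] (-(-2*s**3 - 10*s**2 + 32*s + 160)) ds = 17/6.
On [-4, 4], w = -2*s**3 - 10*s**2 + 32*s + 159 is on top; that piece has area ∫[-4,4] (-2*s**3 - 10*s**2 + 32*s + 160) ds = 2560/3.
Total enclosed area = 17/6 + 2560/3 = 5137/6.

5137/6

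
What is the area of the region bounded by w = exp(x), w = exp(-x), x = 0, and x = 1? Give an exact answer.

On [0, 1], (exp(x)) - (exp(-x)) = exp(x) - exp(-x) is ≥ 0 throughout, so the area is a single integral of |exp(x) - exp(-x)|.
∫[0,1] (exp(x) - exp(-x)) dx = -2 + exp(-1) + exp(1).

-2 + exp(-1) + exp(1)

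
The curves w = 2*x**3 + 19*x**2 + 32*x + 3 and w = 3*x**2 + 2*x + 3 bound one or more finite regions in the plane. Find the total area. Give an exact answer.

253/6

Set the curves equal: 2*x**3 + 19*x**2 + 32*x + 3 = 3*x**2 + 2*x + 3, so 2*x**3 + 16*x**2 + 30*x = 0, which factors as 2*x*(x + 3)*(x + 5) = 0. The curves meet at x = -5, -3, 0.
On [-5, -3], w = 2*x**3 + 19*x**2 + 32*x + 3 is on top; that piece has area ∫[-5,-3] (2*x**3 + 16*x**2 + 30*x) dx = 32/3.
On [-3, 0], w = 3*x**2 + 2*x + 3 is on top; that piece has area ∫[-3,0] (-(2*x**3 + 16*x**2 + 30*x)) dx = 63/2.
Total enclosed area = 32/3 + 63/2 = 253/6.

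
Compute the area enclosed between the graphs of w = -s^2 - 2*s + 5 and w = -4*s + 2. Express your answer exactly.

32/3

Set the curves equal: -s^2 - 2*s + 5 = -4*s + 2, so -s^2 + 2*s + 3 = 0, which factors as -(s - 3)*(s + 1) = 0. The curves meet at s = -1, 3.
On [-1, 3], w = -s^2 - 2*s + 5 is on top; that piece has area ∫[-1,3] (-s^2 + 2*s + 3) ds = 32/3.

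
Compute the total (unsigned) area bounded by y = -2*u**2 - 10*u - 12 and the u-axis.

1/3

The curve meets the u-axis where -2*u**2 - 10*u - 12 = 0, i.e. -2*(u + 2)*(u + 3) = 0, at u = -3, -2.
On [-3, -2] the curve lies above the axis; ∫[-3,-2] (-2*u**2 - 10*u - 12) du = 1/3, giving area 1/3.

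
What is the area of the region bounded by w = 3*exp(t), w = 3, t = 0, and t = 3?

On [0, 3], (3*exp(t)) - (3) = 3*exp(t) - 3 is ≥ 0 throughout, so the area is a single integral of |3*exp(t) - 3|.
∫[0,3] (3*exp(t) - 3) dt = -12 + 3*exp(3).

-12 + 3*exp(3)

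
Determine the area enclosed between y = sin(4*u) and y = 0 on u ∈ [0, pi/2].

The difference (sin(4*u)) - (0) = sin(4*u) changes sign at u = pi/4 inside [0, pi/2], so split the integral there.
∫[0,pi/4] (sin(4*u)) du = 1/2.
∫[pi/4,pi/2] (sin(4*u)) du = -1/2; the area of that piece is 1/2.
Total area = 1/2 + 1/2 = 1.

1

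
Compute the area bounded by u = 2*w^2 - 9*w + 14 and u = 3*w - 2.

Both boundary curves give u as a function of w, so integrate with respect to w. Setting them equal: 2*w^2 - 12*w + 16 = 0, i.e. 2*(w - 4)*(w - 2) = 0, so they meet at w = 2, 4.
For w in [2, 4], u = 2*w^2 - 9*w + 14 is on the left; area = ∫[2,4] (-(2*w^2 - 12*w + 16)) dw = 8/3.

8/3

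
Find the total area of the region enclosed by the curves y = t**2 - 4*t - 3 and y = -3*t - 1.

Set the curves equal: t**2 - 4*t - 3 = -3*t - 1, so t**2 - t - 2 = 0, which factors as (t - 2)*(t + 1) = 0. The curves meet at t = -1, 2.
On [-1, 2], y = -3*t - 1 is on top; that piece has area ∫[-1,2] (-(t**2 - t - 2)) dt = 9/2.

9/2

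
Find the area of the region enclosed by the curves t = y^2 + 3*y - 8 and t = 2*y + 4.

Both boundary curves give t as a function of y, so integrate with respect to y. Setting them equal: y^2 + y - 12 = 0, i.e. (y - 3)*(y + 4) = 0, so they meet at y = -4, 3.
For y in [-4, 3], t = y^2 + 3*y - 8 is on the left; area = ∫[-4,3] (-(y^2 + y - 12)) dy = 343/6.

343/6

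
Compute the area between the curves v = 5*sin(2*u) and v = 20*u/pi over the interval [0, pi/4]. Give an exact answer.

5/2 - 5*pi/8

On [0, pi/4], (5*sin(2*u)) - (20*u/pi) = -20*u/pi + 5*sin(2*u) is ≥ 0 throughout, so the area is a single integral of |-20*u/pi + 5*sin(2*u)|.
∫[0,pi/4] (-20*u/pi + 5*sin(2*u)) du = 5/2 - 5*pi/8.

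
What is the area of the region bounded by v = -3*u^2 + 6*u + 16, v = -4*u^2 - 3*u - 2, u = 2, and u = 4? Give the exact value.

326/3

On [2, 4], (-3*u^2 + 6*u + 16) - (-4*u^2 - 3*u - 2) = u^2 + 9*u + 18 is ≥ 0 throughout, so the area is a single integral of |u^2 + 9*u + 18|.
∫[2,4] (u^2 + 9*u + 18) du = 326/3.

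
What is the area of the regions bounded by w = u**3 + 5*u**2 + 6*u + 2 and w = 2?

Set the curves equal: u**3 + 5*u**2 + 6*u + 2 = 2, so u**3 + 5*u**2 + 6*u = 0, which factors as u*(u + 2)*(u + 3) = 0. The curves meet at u = -3, -2, 0.
On [-3, -2], w = u**3 + 5*u**2 + 6*u + 2 is on top; that piece has area ∫[-3,-2] (u**3 + 5*u**2 + 6*u) du = 5/12.
On [-2, 0], w = 2 is on top; that piece has area ∫[-2,0] (-(u**3 + 5*u**2 + 6*u)) du = 8/3.
Total enclosed area = 5/12 + 8/3 = 37/12.

37/12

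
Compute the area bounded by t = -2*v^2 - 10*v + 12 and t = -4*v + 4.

Both boundary curves give t as a function of v, so integrate with respect to v. Setting them equal: -2*v^2 - 6*v + 8 = 0, i.e. -2*(v - 1)*(v + 4) = 0, so they meet at v = -4, 1.
For v in [-4, 1], t = -2*v^2 - 10*v + 12 is on the right; area = ∫[-4,1] (-2*v^2 - 6*v + 8) dv = 125/3.

125/3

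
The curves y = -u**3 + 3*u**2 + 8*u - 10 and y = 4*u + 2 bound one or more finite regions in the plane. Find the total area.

131/4

Set the curves equal: -u**3 + 3*u**2 + 8*u - 10 = 4*u + 2, so -u**3 + 3*u**2 + 4*u - 12 = 0, which factors as -(u - 3)*(u - 2)*(u + 2) = 0. The curves meet at u = -2, 2, 3.
On [-2, 2], y = 4*u + 2 is on top; that piece has area ∫[-2,2] (-(-u**3 + 3*u**2 + 4*u - 12)) du = 32.
On [2, 3], y = -u**3 + 3*u**2 + 8*u - 10 is on top; that piece has area ∫[2,3] (-u**3 + 3*u**2 + 4*u - 12) du = 3/4.
Total enclosed area = 32 + 3/4 = 131/4.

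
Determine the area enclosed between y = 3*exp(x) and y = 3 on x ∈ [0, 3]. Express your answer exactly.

-12 + 3*exp(3)

On [0, 3], (3*exp(x)) - (3) = 3*exp(x) - 3 is ≥ 0 throughout, so the area is a single integral of |3*exp(x) - 3|.
∫[0,3] (3*exp(x) - 3) dx = -12 + 3*exp(3).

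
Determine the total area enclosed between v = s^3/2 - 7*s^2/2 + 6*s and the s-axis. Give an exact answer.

71/12

The curve meets the s-axis where s^3/2 - 7*s^2/2 + 6*s = 0, i.e. s*(s - 4)*(s - 3)/2 = 0, at s = 0, 3, 4.
On [0, 3] the curve lies above the axis; ∫[0,3] (s^3/2 - 7*s^2/2 + 6*s) ds = 45/8, giving area 45/8.
On [3, 4] the curve lies below the axis; ∫[3,4] (s^3/2 - 7*s^2/2 + 6*s) ds = -7/24, giving area 7/24.
Total area = 45/8 + 7/24 = 71/12.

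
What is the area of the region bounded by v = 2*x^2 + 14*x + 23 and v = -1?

1/3

Set the curves equal: 2*x^2 + 14*x + 23 = -1, so 2*x^2 + 14*x + 24 = 0, which factors as 2*(x + 3)*(x + 4) = 0. The curves meet at x = -4, -3.
On [-4, -3], v = -1 is on top; that piece has area ∫[-4,-3] (-(2*x^2 + 14*x + 24)) dx = 1/3.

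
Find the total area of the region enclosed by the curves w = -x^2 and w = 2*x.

4/3

Set the curves equal: -x^2 = 2*x, so -x^2 - 2*x = 0, which factors as -x*(x + 2) = 0. The curves meet at x = -2, 0.
On [-2, 0], w = -x^2 is on top; that piece has area ∫[-2,0] (-x^2 - 2*x) dx = 4/3.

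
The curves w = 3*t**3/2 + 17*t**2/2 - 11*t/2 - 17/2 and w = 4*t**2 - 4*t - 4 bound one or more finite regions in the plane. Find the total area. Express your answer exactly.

12

Set the curves equal: 3*t**3/2 + 17*t**2/2 - 11*t/2 - 17/2 = 4*t**2 - 4*t - 4, so 3*t**3/2 + 9*t**2/2 - 3*t/2 - 9/2 = 0, which factors as 3*(t - 1)*(t + 1)*(t + 3)/2 = 0. The curves meet at t = -3, -1, 1.
On [-3, -1], w = 3*t**3/2 + 17*t**2/2 - 11*t/2 - 17/2 is on top; that piece has area ∫[-3,-1] (3*t**3/2 + 9*t**2/2 - 3*t/2 - 9/2) dt = 6.
On [-1, 1], w = 4*t**2 - 4*t - 4 is on top; that piece has area ∫[-1,1] (-(3*t**3/2 + 9*t**2/2 - 3*t/2 - 9/2)) dt = 6.
Total enclosed area = 6 + 6 = 12.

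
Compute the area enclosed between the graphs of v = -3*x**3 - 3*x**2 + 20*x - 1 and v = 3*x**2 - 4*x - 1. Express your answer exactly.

Set the curves equal: -3*x**3 - 3*x**2 + 20*x - 1 = 3*x**2 - 4*x - 1, so -3*x**3 - 6*x**2 + 24*x = 0, which factors as -3*x*(x - 2)*(x + 4) = 0. The curves meet at x = -4, 0, 2.
On [-4, 0], v = 3*x**2 - 4*x - 1 is on top; that piece has area ∫[-4,0] (-(-3*x**3 - 6*x**2 + 24*x)) dx = 128.
On [0, 2], v = -3*x**3 - 3*x**2 + 20*x - 1 is on top; that piece has area ∫[0,2] (-3*x**3 - 6*x**2 + 24*x) dx = 20.
Total enclosed area = 128 + 20 = 148.

148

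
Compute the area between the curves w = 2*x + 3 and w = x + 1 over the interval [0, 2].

6

On [0, 2], (2*x + 3) - (x + 1) = x + 2 is ≥ 0 throughout, so the area is a single integral of |x + 2|.
∫[0,2] (x + 2) dx = 6.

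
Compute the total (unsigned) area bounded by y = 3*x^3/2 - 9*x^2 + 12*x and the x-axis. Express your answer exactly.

The curve meets the x-axis where 3*x^3/2 - 9*x^2 + 12*x = 0, i.e. 3*x*(x - 4)*(x - 2)/2 = 0, at x = 0, 2, 4.
On [0, 2] the curve lies above the axis; ∫[0,2] (3*x^3/2 - 9*x^2 + 12*x) dx = 6, giving area 6.
On [2, 4] the curve lies below the axis; ∫[2,4] (3*x^3/2 - 9*x^2 + 12*x) dx = -6, giving area 6.
Total area = 6 + 6 = 12.

12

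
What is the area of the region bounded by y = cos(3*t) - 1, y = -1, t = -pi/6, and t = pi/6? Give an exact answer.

On [-pi/6, pi/6], (cos(3*t) - 1) - (-1) = cos(3*t) is ≥ 0 throughout, so the area is a single integral of |cos(3*t)|.
∫[-pi/6,pi/6] (cos(3*t)) dt = 2/3.

2/3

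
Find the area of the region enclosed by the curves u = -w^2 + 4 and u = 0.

Both boundary curves give u as a function of w, so integrate with respect to w. Setting them equal: -w^2 + 4 = 0, i.e. -(w - 2)*(w + 2) = 0, so they meet at w = -2, 2.
For w in [-2, 2], u = -w^2 + 4 is on the right; area = ∫[-2,2] (-w^2 + 4) dw = 32/3.

32/3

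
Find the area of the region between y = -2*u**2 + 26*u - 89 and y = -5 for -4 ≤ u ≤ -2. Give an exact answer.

1084/3

On [-4, -2], (-2*u**2 + 26*u - 89) - (-5) = -2*u**2 + 26*u - 84 is ≤ 0 throughout, so the area is a single integral of |-2*u**2 + 26*u - 84|.
∫[-4,-2] (-2*u**2 + 26*u - 84) du = -1084/3; the area of that piece is 1084/3.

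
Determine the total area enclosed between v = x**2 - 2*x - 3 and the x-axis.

32/3

The curve meets the x-axis where x**2 - 2*x - 3 = 0, i.e. (x - 3)*(x + 1) = 0, at x = -1, 3.
On [-1, 3] the curve lies below the axis; ∫[-1,3] (x**2 - 2*x - 3) dx = -32/3, giving area 32/3.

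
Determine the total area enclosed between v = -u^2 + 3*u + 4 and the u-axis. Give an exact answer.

125/6

The curve meets the u-axis where -u^2 + 3*u + 4 = 0, i.e. -(u - 4)*(u + 1) = 0, at u = -1, 4.
On [-1, 4] the curve lies above the axis; ∫[-1,4] (-u^2 + 3*u + 4) du = 125/6, giving area 125/6.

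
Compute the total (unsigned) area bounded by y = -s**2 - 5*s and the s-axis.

125/6

The curve meets the s-axis where -s**2 - 5*s = 0, i.e. -s*(s + 5) = 0, at s = -5, 0.
On [-5, 0] the curve lies above the axis; ∫[-5,0] (-s**2 - 5*s) ds = 125/6, giving area 125/6.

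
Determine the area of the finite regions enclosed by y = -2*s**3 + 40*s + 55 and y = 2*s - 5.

517

Set the curves equal: -2*s**3 + 40*s + 55 = 2*s - 5, so -2*s**3 + 38*s + 60 = 0, which factors as -2*(s - 5)*(s + 2)*(s + 3) = 0. The curves meet at s = -3, -2, 5.
On [-3, -2], y = 2*s - 5 is on top; that piece has area ∫[-3,-2] (-(-2*s**3 + 38*s + 60)) ds = 5/2.
On [-2, 5], y = -2*s**3 + 40*s + 55 is on top; that piece has area ∫[-2,5] (-2*s**3 + 38*s + 60) ds = 1029/2.
Total enclosed area = 5/2 + 1029/2 = 517.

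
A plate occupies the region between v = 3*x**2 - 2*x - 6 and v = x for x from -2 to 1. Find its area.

The difference (3*x**2 - 2*x - 6) - (x) = 3*x**2 - 3*x - 6 changes sign at x = -1 inside [-2, 1], so split the integral there.
∫[-2,-1] (3*x**2 - 3*x - 6) dx = 11/2.
∫[-1,1] (3*x**2 - 3*x - 6) dx = -10; the area of that piece is 10.
Total area = 11/2 + 10 = 31/2.

31/2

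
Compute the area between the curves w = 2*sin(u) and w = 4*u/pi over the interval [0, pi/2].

On [0, pi/2], (2*sin(u)) - (4*u/pi) = -4*u/pi + 2*sin(u) is ≥ 0 throughout, so the area is a single integral of |-4*u/pi + 2*sin(u)|.
∫[0,pi/2] (-4*u/pi + 2*sin(u)) du = 2 - pi/2.

2 - pi/2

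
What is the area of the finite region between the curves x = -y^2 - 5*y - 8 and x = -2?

Both boundary curves give x as a function of y, so integrate with respect to y. Setting them equal: -y^2 - 5*y - 6 = 0, i.e. -(y + 2)*(y + 3) = 0, so they meet at y = -3, -2.
For y in [-3, -2], x = -y^2 - 5*y - 8 is on the right; area = ∫[-3,-2] (-y^2 - 5*y - 6) dy = 1/6.

1/6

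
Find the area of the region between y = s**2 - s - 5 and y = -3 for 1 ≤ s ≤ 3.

3

The difference (s**2 - s - 5) - (-3) = s**2 - s - 2 changes sign at s = 2 inside [1, 3], so split the integral there.
∫[1,2] (s**2 - s - 2) ds = -7/6; the area of that piece is 7/6.
∫[2,3] (s**2 - s - 2) ds = 11/6.
Total area = 7/6 + 11/6 = 3.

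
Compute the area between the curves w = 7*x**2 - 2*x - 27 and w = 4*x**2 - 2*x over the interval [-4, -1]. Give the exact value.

38

The difference (7*x**2 - 2*x - 27) - (4*x**2 - 2*x) = 3*x**2 - 27 changes sign at x = -3 inside [-4, -1], so split the integral there.
∫[-4,-3] (3*x**2 - 27) dx = 10.
∫[-3,-1] (3*x**2 - 27) dx = -28; the area of that piece is 28.
Total area = 10 + 28 = 38.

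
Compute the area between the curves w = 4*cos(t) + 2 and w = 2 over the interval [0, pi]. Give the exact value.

8

The difference (4*cos(t) + 2) - (2) = 4*cos(t) changes sign at t = pi/2 inside [0, pi], so split the integral there.
∫[0,pi/2] (4*cos(t)) dt = 4.
∫[pi/2,pi] (4*cos(t)) dt = -4; the area of that piece is 4.
Total area = 4 + 4 = 8.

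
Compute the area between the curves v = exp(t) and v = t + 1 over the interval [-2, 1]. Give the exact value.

-3/2 - exp(-2) + exp(1)

On [-2, 1], (exp(t)) - (t + 1) = -t + exp(t) - 1 is ≥ 0 throughout, so the area is a single integral of |-t + exp(t) - 1|.
∫[-2,1] (-t + exp(t) - 1) dt = -3/2 - exp(-2) + exp(1).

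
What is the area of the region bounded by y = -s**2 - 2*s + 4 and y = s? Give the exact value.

125/6

Set the curves equal: -s**2 - 2*s + 4 = s, so -s**2 - 3*s + 4 = 0, which factors as -(s - 1)*(s + 4) = 0. The curves meet at s = -4, 1.
On [-4, 1], y = -s**2 - 2*s + 4 is on top; that piece has area ∫[-4,1] (-s**2 - 3*s + 4) ds = 125/6.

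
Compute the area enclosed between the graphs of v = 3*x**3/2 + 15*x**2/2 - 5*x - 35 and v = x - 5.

937/8

Set the curves equal: 3*x**3/2 + 15*x**2/2 - 5*x - 35 = x - 5, so 3*x**3/2 + 15*x**2/2 - 6*x - 30 = 0, which factors as 3*(x - 2)*(x + 2)*(x + 5)/2 = 0. The curves meet at x = -5, -2, 2.
On [-5, -2], v = 3*x**3/2 + 15*x**2/2 - 5*x - 35 is on top; that piece has area ∫[-5,-2] (3*x**3/2 + 15*x**2/2 - 6*x - 30) dx = 297/8.
On [-2, 2], v = x - 5 is on top; that piece has area ∫[-2,2] (-(3*x**3/2 + 15*x**2/2 - 6*x - 30)) dx = 80.
Total enclosed area = 297/8 + 80 = 937/8.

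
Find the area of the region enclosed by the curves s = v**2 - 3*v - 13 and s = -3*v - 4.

Both boundary curves give s as a function of v, so integrate with respect to v. Setting them equal: v**2 - 9 = 0, i.e. (v - 3)*(v + 3) = 0, so they meet at v = -3, 3.
For v in [-3, 3], s = v**2 - 3*v - 13 is on the left; area = ∫[-3,3] (-(v**2 - 9)) dv = 36.

36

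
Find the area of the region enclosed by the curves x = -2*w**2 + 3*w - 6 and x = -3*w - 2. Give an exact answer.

Both boundary curves give x as a function of w, so integrate with respect to w. Setting them equal: -2*w**2 + 6*w - 4 = 0, i.e. -2*(w - 2)*(w - 1) = 0, so they meet at w = 1, 2.
For w in [1, 2], x = -2*w**2 + 3*w - 6 is on the right; area = ∫[1,2] (-2*w**2 + 6*w - 4) dw = 1/3.

1/3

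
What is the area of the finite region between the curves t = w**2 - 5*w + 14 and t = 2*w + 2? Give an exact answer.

1/6

Both boundary curves give t as a function of w, so integrate with respect to w. Setting them equal: w**2 - 7*w + 12 = 0, i.e. (w - 4)*(w - 3) = 0, so they meet at w = 3, 4.
For w in [3, 4], t = w**2 - 5*w + 14 is on the left; area = ∫[3,4] (-(w**2 - 7*w + 12)) dw = 1/6.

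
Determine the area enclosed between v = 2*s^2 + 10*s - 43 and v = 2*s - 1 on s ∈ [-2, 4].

532/3

The difference (2*s^2 + 10*s - 43) - (2*s - 1) = 2*s^2 + 8*s - 42 changes sign at s = 3 inside [-2, 4], so split the integral there.
∫[-2,3] (2*s^2 + 8*s - 42) ds = -500/3; the area of that piece is 500/3.
∫[3,4] (2*s^2 + 8*s - 42) ds = 32/3.
Total area = 500/3 + 32/3 = 532/3.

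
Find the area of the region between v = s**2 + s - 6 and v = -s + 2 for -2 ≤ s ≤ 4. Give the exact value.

124/3

The difference (s**2 + s - 6) - (-s + 2) = s**2 + 2*s - 8 changes sign at s = 2 inside [-2, 4], so split the integral there.
∫[-2,2] (s**2 + 2*s - 8) ds = -80/3; the area of that piece is 80/3.
∫[2,4] (s**2 + 2*s - 8) ds = 44/3.
Total area = 80/3 + 44/3 = 124/3.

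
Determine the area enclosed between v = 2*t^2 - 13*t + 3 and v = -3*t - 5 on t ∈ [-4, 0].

On [-4, 0], (2*t^2 - 13*t + 3) - (-3*t - 5) = 2*t^2 - 10*t + 8 is ≥ 0 throughout, so the area is a single integral of |2*t^2 - 10*t + 8|.
∫[-4,0] (2*t^2 - 10*t + 8) dt = 464/3.

464/3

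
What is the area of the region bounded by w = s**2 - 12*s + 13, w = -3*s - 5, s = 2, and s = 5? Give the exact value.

31/6

The difference (s**2 - 12*s + 13) - (-3*s - 5) = s**2 - 9*s + 18 changes sign at s = 3 inside [2, 5], so split the integral there.
∫[2,3] (s**2 - 9*s + 18) ds = 11/6.
∫[3,5] (s**2 - 9*s + 18) ds = -10/3; the area of that piece is 10/3.
Total area = 11/6 + 10/3 = 31/6.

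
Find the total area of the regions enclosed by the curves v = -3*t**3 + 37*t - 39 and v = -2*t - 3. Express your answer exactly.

Set the curves equal: -3*t**3 + 37*t - 39 = -2*t - 3, so -3*t**3 + 39*t - 36 = 0, which factors as -3*(t - 3)*(t - 1)*(t + 4) = 0. The curves meet at t = -4, 1, 3.
On [-4, 1], v = -2*t - 3 is on top; that piece has area ∫[-4,1] (-(-3*t**3 + 39*t - 36)) dt = 1125/4.
On [1, 3], v = -3*t**3 + 37*t - 39 is on top; that piece has area ∫[1,3] (-3*t**3 + 39*t - 36) dt = 24.
Total enclosed area = 1125/4 + 24 = 1221/4.

1221/4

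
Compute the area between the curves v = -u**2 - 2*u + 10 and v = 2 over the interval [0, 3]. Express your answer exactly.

38/3

The difference (-u**2 - 2*u + 10) - (2) = -u**2 - 2*u + 8 changes sign at u = 2 inside [0, 3], so split the integral there.
∫[0,2] (-u**2 - 2*u + 8) du = 28/3.
∫[2,3] (-u**2 - 2*u + 8) du = -10/3; the area of that piece is 10/3.
Total area = 28/3 + 10/3 = 38/3.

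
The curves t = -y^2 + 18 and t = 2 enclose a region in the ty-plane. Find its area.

Both boundary curves give t as a function of y, so integrate with respect to y. Setting them equal: -y^2 + 16 = 0, i.e. -(y - 4)*(y + 4) = 0, so they meet at y = -4, 4.
For y in [-4, 4], t = -y^2 + 18 is on the right; area = ∫[-4,4] (-y^2 + 16) dy = 256/3.

256/3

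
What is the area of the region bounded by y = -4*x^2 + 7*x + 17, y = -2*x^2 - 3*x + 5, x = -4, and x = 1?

311/3

The difference (-4*x^2 + 7*x + 17) - (-2*x^2 - 3*x + 5) = -2*x^2 + 10*x + 12 changes sign at x = -1 inside [-4, 1], so split the integral there.
∫[-4,-1] (-2*x^2 + 10*x + 12) dx = -81; the area of that piece is 81.
∫[-1,1] (-2*x^2 + 10*x + 12) dx = 68/3.
Total area = 81 + 68/3 = 311/3.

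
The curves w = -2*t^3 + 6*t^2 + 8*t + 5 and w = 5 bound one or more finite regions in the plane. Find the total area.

Set the curves equal: -2*t^3 + 6*t^2 + 8*t + 5 = 5, so -2*t^3 + 6*t^2 + 8*t = 0, which factors as -2*t*(t - 4)*(t + 1) = 0. The curves meet at t = -1, 0, 4.
On [-1, 0], w = 5 is on top; that piece has area ∫[-1,0] (-(-2*t^3 + 6*t^2 + 8*t)) dt = 3/2.
On [0, 4], w = -2*t^3 + 6*t^2 + 8*t + 5 is on top; that piece has area ∫[0,4] (-2*t^3 + 6*t^2 + 8*t) dt = 64.
Total enclosed area = 3/2 + 64 = 131/2.

131/2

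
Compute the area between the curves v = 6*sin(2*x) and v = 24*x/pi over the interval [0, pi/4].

On [0, pi/4], (6*sin(2*x)) - (24*x/pi) = -24*x/pi + 6*sin(2*x) is ≥ 0 throughout, so the area is a single integral of |-24*x/pi + 6*sin(2*x)|.
∫[0,pi/4] (-24*x/pi + 6*sin(2*x)) dx = 3 - 3*pi/4.

3 - 3*pi/4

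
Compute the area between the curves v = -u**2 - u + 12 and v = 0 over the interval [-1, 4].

77/2

The difference (-u**2 - u + 12) - (0) = -u**2 - u + 12 changes sign at u = 3 inside [-1, 4], so split the integral there.
∫[-1,3] (-u**2 - u + 12) du = 104/3.
∫[3,4] (-u**2 - u + 12) du = -23/6; the area of that piece is 23/6.
Total area = 104/3 + 23/6 = 77/2.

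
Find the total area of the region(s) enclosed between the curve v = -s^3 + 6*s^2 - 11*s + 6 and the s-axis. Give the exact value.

The curve meets the s-axis where -s^3 + 6*s^2 - 11*s + 6 = 0, i.e. -(s - 3)*(s - 2)*(s - 1) = 0, at s = 1, 2, 3.
On [1, 2] the curve lies below the axis; ∫[1,2] (-s^3 + 6*s^2 - 11*s + 6) ds = -1/4, giving area 1/4.
On [2, 3] the curve lies above the axis; ∫[2,3] (-s^3 + 6*s^2 - 11*s + 6) ds = 1/4, giving area 1/4.
Total area = 1/4 + 1/4 = 1/2.

1/2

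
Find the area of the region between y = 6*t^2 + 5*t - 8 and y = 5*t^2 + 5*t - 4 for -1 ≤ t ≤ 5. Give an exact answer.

The difference (6*t^2 + 5*t - 8) - (5*t^2 + 5*t - 4) = t^2 - 4 changes sign at t = 2 inside [-1, 5], so split the integral there.
∫[-1,2] (t^2 - 4) dt = -9; the area of that piece is 9.
∫[2,5] (t^2 - 4) dt = 27.
Total area = 9 + 27 = 36.

36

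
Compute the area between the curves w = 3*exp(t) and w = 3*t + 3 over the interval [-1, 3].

-24 - 3*exp(-1) + 3*exp(3)

On [-1, 3], (3*exp(t)) - (3*t + 3) = -3*t + 3*exp(t) - 3 is ≥ 0 throughout, so the area is a single integral of |-3*t + 3*exp(t) - 3|.
∫[-1,3] (-3*t + 3*exp(t) - 3) dt = -24 - 3*exp(-1) + 3*exp(3).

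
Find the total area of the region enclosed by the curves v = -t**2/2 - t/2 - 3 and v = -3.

1/12

Set the curves equal: -t**2/2 - t/2 - 3 = -3, so -t**2/2 - t/2 = 0, which factors as -t*(t + 1)/2 = 0. The curves meet at t = -1, 0.
On [-1, 0], v = -t**2/2 - t/2 - 3 is on top; that piece has area ∫[-1,0] (-t**2/2 - t/2) dt = 1/12.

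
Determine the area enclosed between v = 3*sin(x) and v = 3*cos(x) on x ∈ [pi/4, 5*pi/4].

On [pi/4, 5*pi/4], (3*sin(x)) - (3*cos(x)) = 3*sin(x) - 3*cos(x) is ≥ 0 throughout, so the area is a single integral of |3*sin(x) - 3*cos(x)|.
∫[pi/4,5*pi/4] (3*sin(x) - 3*cos(x)) dx = 6*sqrt(2).

6*sqrt(2)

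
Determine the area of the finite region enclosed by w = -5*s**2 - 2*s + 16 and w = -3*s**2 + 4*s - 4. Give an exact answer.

343/3

Set the curves equal: -5*s**2 - 2*s + 16 = -3*s**2 + 4*s - 4, so -2*s**2 - 6*s + 20 = 0, which factors as -2*(s - 2)*(s + 5) = 0. The curves meet at s = -5, 2.
On [-5, 2], w = -5*s**2 - 2*s + 16 is on top; that piece has area ∫[-5,2] (-2*s**2 - 6*s + 20) ds = 343/3.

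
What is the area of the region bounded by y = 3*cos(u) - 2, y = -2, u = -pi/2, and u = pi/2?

On [-pi/2, pi/2], (3*cos(u) - 2) - (-2) = 3*cos(u) is ≥ 0 throughout, so the area is a single integral of |3*cos(u)|.
∫[-pi/2,pi/2] (3*cos(u)) du = 6.

6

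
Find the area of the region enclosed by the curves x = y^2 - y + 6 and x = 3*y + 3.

Both boundary curves give x as a function of y, so integrate with respect to y. Setting them equal: y^2 - 4*y + 3 = 0, i.e. (y - 3)*(y - 1) = 0, so they meet at y = 1, 3.
For y in [1, 3], x = y^2 - y + 6 is on the left; area = ∫[1,3] (-(y^2 - 4*y + 3)) dy = 4/3.

4/3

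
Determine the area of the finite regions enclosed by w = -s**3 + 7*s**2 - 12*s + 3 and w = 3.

Set the curves equal: -s**3 + 7*s**2 - 12*s + 3 = 3, so -s**3 + 7*s**2 - 12*s = 0, which factors as -s*(s - 4)*(s - 3) = 0. The curves meet at s = 0, 3, 4.
On [0, 3], w = 3 is on top; that piece has area ∫[0,3] (-(-s**3 + 7*s**2 - 12*s)) ds = 45/4.
On [3, 4], w = -s**3 + 7*s**2 - 12*s + 3 is on top; that piece has area ∫[3,4] (-s**3 + 7*s**2 - 12*s) ds = 7/12.
Total enclosed area = 45/4 + 7/12 = 71/6.

71/6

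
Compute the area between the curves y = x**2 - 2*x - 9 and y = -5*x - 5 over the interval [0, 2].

The difference (x**2 - 2*x - 9) - (-5*x - 5) = x**2 + 3*x - 4 changes sign at x = 1 inside [0, 2], so split the integral there.
∫[0,1] (x**2 + 3*x - 4) dx = -13/6; the area of that piece is 13/6.
∫[1,2] (x**2 + 3*x - 4) dx = 17/6.
Total area = 13/6 + 17/6 = 5.

5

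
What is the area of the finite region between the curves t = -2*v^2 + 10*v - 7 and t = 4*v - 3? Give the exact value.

1/3

Both boundary curves give t as a function of v, so integrate with respect to v. Setting them equal: -2*v^2 + 6*v - 4 = 0, i.e. -2*(v - 2)*(v - 1) = 0, so they meet at v = 1, 2.
For v in [1, 2], t = -2*v^2 + 10*v - 7 is on the right; area = ∫[1,2] (-2*v^2 + 6*v - 4) dv = 1/3.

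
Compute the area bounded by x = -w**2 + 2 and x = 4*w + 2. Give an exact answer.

32/3

Both boundary curves give x as a function of w, so integrate with respect to w. Setting them equal: -w**2 - 4*w = 0, i.e. -w*(w + 4) = 0, so they meet at w = -4, 0.
For w in [-4, 0], x = -w**2 + 2 is on the right; area = ∫[-4,0] (-w**2 - 4*w) dw = 32/3.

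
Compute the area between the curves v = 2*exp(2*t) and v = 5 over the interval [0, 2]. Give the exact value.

The difference (2*exp(2*t)) - (5) = 2*exp(2*t) - 5 changes sign at t = -log(2)/2 + log(5)/2 inside [0, 2], so split the integral there.
∫[0,-log(2)/2 + log(5)/2] (2*exp(2*t) - 5) dt = log(4*sqrt(10)/125) + 3/2; the area of that piece is -3/2 + log(25*sqrt(10)/8).
∫[-log(2)/2 + log(5)/2,2] (2*exp(2*t) - 5) dt = -25/2 - 5*log(2)/2 + 5*log(5)/2 + exp(4).
Total area = (-3/2 + log(25*sqrt(10)/8)) + (-25/2 - 5*log(2)/2 + 5*log(5)/2 + exp(4)) = -14 - 11*log(2)/2 + log(10)/2 + 9*log(5)/2 + exp(4).

-14 - 11*log(2)/2 + log(10)/2 + 9*log(5)/2 + exp(4)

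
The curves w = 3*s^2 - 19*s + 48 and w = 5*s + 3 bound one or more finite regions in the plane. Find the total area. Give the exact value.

Set the curves equal: 3*s^2 - 19*s + 48 = 5*s + 3, so 3*s^2 - 24*s + 45 = 0, which factors as 3*(s - 5)*(s - 3) = 0. The curves meet at s = 3, 5.
On [3, 5], w = 5*s + 3 is on top; that piece has area ∫[3,5] (-(3*s^2 - 24*s + 45)) ds = 4.

4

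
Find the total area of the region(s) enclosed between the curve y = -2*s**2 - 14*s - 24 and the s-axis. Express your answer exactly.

The curve meets the s-axis where -2*s**2 - 14*s - 24 = 0, i.e. -2*(s + 3)*(s + 4) = 0, at s = -4, -3.
On [-4, -3] the curve lies above the axis; ∫[-4,-3] (-2*s**2 - 14*s - 24) ds = 1/3, giving area 1/3.

1/3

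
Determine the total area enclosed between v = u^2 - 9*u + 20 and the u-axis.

The curve meets the u-axis where u^2 - 9*u + 20 = 0, i.e. (u - 5)*(u - 4) = 0, at u = 4, 5.
On [4, 5] the curve lies below the axis; ∫[4,5] (u^2 - 9*u + 20) du = -1/6, giving area 1/6.

1/6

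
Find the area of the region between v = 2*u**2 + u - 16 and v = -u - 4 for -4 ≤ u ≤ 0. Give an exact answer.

98/3

The difference (2*u**2 + u - 16) - (-u - 4) = 2*u**2 + 2*u - 12 changes sign at u = -3 inside [-4, 0], so split the integral there.
∫[-4,-3] (2*u**2 + 2*u - 12) du = 17/3.
∫[-3,0] (2*u**2 + 2*u - 12) du = -27; the area of that piece is 27.
Total area = 17/3 + 27 = 98/3.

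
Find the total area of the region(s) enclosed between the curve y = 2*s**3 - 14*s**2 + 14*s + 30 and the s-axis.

The curve meets the s-axis where 2*s**3 - 14*s**2 + 14*s + 30 = 0, i.e. 2*(s - 5)*(s - 3)*(s + 1) = 0, at s = -1, 3, 5.
On [-1, 3] the curve lies above the axis; ∫[-1,3] (2*s**3 - 14*s**2 + 14*s + 30) ds = 256/3, giving area 256/3.
On [3, 5] the curve lies below the axis; ∫[3,5] (2*s**3 - 14*s**2 + 14*s + 30) ds = -40/3, giving area 40/3.
Total area = 256/3 + 40/3 = 296/3.

296/3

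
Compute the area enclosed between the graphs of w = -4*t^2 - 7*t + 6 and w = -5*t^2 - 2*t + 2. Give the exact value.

Set the curves equal: -4*t^2 - 7*t + 6 = -5*t^2 - 2*t + 2, so t^2 - 5*t + 4 = 0, which factors as (t - 4)*(t - 1) = 0. The curves meet at t = 1, 4.
On [1, 4], w = -5*t^2 - 2*t + 2 is on top; that piece has area ∫[1,4] (-(t^2 - 5*t + 4)) dt = 9/2.

9/2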